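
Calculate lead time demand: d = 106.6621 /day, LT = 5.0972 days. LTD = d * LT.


LTD = 106.6621 * 5.0972 = 543.6781

543.6781 units


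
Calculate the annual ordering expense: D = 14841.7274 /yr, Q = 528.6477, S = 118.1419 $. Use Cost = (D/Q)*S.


Number of orders = D/Q = 28.0749
Cost = 28.0749 * 118.1419 = 3316.8212

3316.8212 $/yr


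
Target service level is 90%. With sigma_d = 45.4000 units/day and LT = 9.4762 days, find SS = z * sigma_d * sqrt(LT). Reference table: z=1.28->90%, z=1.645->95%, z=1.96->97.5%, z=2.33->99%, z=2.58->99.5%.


From the table, SL = 90% corresponds to z = 1.28
sqrt(LT) = sqrt(9.4762) = 3.0783
SS = 1.28 * 45.4000 * 3.0783 = 178.8887

178.8887 units


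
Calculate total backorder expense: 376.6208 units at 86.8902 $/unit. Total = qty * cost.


Total = 376.6208 * 86.8902 = 32724.6566

32724.6566 $


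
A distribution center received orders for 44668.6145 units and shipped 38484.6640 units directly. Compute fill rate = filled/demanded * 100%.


FR = 38484.6640 / 44668.6145 * 100 = 86.1559

86.1559%


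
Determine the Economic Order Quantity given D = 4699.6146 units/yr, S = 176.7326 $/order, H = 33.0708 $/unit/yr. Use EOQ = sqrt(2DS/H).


2*D*S = 2 * 4699.6146 * 176.7326 = 1661150.2145
2*D*S/H = 50230.1189
EOQ = sqrt(50230.1189) = 224.1208

224.1208 units


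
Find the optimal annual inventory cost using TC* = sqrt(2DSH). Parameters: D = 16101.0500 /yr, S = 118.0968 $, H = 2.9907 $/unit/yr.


2*D*S*H = 11373527.3157
TC* = sqrt(11373527.3157) = 3372.4661

3372.4661 $/yr


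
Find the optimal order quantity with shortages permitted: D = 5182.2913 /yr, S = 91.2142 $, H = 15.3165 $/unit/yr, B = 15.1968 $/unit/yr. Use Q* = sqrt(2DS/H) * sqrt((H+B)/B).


sqrt(2DS/H) = 248.4433
sqrt((H+B)/B) = 1.4170
Q* = 248.4433 * 1.4170 = 352.0431

352.0431 units


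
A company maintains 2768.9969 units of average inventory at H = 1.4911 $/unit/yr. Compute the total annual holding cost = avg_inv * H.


Cost = 2768.9969 * 1.4911 = 4128.8513

4128.8513 $/yr


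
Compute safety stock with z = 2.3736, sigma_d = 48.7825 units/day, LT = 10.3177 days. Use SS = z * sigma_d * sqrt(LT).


sqrt(LT) = sqrt(10.3177) = 3.2121
SS = 2.3736 * 48.7825 * 3.2121 = 371.9316

371.9316 units


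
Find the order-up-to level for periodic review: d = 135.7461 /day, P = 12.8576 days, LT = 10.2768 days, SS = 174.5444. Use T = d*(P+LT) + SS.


P + LT = 23.1344
d*(P+LT) = 135.7461 * 23.1344 = 3140.4046
T = 3140.4046 + 174.5444 = 3314.9490

3314.9490 units


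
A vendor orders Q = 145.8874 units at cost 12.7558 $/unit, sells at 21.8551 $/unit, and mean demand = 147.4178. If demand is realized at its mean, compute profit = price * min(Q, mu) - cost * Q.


Sales at mu = min(145.8874, 147.4178) = 145.8874
Revenue = 21.8551 * 145.8874 = 3188.3837
Total cost = 12.7558 * 145.8874 = 1860.9105
Profit = 3188.3837 - 1860.9105 = 1327.4732

1327.4732 $


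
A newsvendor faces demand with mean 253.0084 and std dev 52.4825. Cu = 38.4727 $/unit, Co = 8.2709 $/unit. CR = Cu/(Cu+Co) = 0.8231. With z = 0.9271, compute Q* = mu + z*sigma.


CR = Cu/(Cu+Co) = 38.4727/(38.4727+8.2709) = 0.8231
z = 0.9271
Q* = 253.0084 + 0.9271 * 52.4825 = 301.6649

301.6649 units


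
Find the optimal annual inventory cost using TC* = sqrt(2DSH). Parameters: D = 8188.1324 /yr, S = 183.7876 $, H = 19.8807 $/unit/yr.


2*D*S*H = 59836024.3907
TC* = sqrt(59836024.3907) = 7735.3749

7735.3749 $/yr


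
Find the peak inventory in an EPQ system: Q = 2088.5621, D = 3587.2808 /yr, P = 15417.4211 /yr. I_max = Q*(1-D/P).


D/P = 0.2327
1 - D/P = 0.7673
I_max = 2088.5621 * 0.7673 = 1602.6015

1602.6015 units


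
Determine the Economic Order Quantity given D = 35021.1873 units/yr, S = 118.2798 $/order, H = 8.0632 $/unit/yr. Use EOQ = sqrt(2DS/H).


2*D*S = 2 * 35021.1873 * 118.2798 = 8284598.0592
2*D*S/H = 1027457.8405
EOQ = sqrt(1027457.8405) = 1013.6360

1013.6360 units


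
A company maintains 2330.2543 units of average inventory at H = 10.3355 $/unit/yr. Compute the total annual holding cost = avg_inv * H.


Cost = 2330.2543 * 10.3355 = 24084.3433

24084.3433 $/yr


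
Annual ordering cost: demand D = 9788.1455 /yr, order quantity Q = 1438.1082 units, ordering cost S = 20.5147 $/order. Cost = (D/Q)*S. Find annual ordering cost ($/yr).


Number of orders = D/Q = 6.8063
Cost = 6.8063 * 20.5147 = 139.6285

139.6285 $/yr


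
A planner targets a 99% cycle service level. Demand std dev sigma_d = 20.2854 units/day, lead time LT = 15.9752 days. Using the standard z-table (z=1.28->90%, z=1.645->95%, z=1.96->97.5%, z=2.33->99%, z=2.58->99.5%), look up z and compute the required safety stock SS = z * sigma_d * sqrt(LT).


From the table, SL = 99% corresponds to z = 2.33
sqrt(LT) = sqrt(15.9752) = 3.9969
SS = 2.33 * 20.2854 * 3.9969 = 188.9133

188.9133 units


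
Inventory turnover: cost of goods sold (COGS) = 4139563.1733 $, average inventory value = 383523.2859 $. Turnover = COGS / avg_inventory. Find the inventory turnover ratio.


Turnover = 4139563.1733 / 383523.2859 = 10.7935

10.7935


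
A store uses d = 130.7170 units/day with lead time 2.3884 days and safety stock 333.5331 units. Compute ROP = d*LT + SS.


d*LT = 130.7170 * 2.3884 = 312.2045
ROP = 312.2045 + 333.5331 = 645.7376

645.7376 units


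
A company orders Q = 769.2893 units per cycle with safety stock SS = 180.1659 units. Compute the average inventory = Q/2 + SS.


Q/2 = 384.6447
Avg = 384.6447 + 180.1659 = 564.8106

564.8106 units


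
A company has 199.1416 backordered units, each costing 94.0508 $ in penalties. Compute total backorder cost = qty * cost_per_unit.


Total = 199.1416 * 94.0508 = 18729.4268

18729.4268 $


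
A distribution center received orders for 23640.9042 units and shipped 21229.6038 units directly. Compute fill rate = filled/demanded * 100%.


FR = 21229.6038 / 23640.9042 * 100 = 89.8003

89.8003%


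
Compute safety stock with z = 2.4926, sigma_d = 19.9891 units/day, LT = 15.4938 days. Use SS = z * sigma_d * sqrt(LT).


sqrt(LT) = sqrt(15.4938) = 3.9362
SS = 2.4926 * 19.9891 * 3.9362 = 196.1213

196.1213 units


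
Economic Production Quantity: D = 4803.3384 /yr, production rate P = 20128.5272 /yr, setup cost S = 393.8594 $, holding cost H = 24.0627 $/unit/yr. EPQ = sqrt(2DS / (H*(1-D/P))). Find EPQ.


1 - D/P = 1 - 0.2386 = 0.7614
H*(1-D/P) = 18.3205
2DS = 3783679.9604
EPQ = sqrt(206526.6990) = 454.4521

454.4521 units


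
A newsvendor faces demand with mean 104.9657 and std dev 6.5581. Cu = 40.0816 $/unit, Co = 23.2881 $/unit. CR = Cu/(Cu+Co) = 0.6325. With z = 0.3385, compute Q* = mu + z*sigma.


CR = Cu/(Cu+Co) = 40.0816/(40.0816+23.2881) = 0.6325
z = 0.3385
Q* = 104.9657 + 0.3385 * 6.5581 = 107.1856

107.1856 units


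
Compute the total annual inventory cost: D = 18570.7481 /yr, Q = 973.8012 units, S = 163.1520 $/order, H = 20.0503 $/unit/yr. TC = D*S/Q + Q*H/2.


Ordering cost = D*S/Q = 3111.3688
Holding cost = Q*H/2 = 9762.5031
TC = 3111.3688 + 9762.5031 = 12873.8719

12873.8719 $/yr


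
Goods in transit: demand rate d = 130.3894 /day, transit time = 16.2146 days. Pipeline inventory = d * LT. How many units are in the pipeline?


Pipeline = 130.3894 * 16.2146 = 2114.2120

2114.2120 units


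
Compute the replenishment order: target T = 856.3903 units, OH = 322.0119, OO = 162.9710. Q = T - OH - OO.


Inventory position = OH + OO = 322.0119 + 162.9710 = 484.9829
Q = 856.3903 - 484.9829 = 371.4074

371.4074 units


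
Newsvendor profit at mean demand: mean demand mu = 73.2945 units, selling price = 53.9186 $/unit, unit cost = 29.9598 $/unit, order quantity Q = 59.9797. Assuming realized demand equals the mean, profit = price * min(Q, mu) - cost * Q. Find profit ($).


Sales at mu = min(59.9797, 73.2945) = 59.9797
Revenue = 53.9186 * 59.9797 = 3234.0215
Total cost = 29.9598 * 59.9797 = 1796.9798
Profit = 3234.0215 - 1796.9798 = 1437.0416

1437.0416 $


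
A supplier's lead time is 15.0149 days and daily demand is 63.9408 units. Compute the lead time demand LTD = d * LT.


LTD = 63.9408 * 15.0149 = 960.0647

960.0647 units


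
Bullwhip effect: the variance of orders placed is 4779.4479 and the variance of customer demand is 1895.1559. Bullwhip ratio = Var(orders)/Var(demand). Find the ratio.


BW = 4779.4479 / 1895.1559 = 2.5219

2.5219


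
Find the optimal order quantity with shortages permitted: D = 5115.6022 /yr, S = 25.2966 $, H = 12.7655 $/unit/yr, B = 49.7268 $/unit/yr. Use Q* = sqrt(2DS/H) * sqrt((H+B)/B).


sqrt(2DS/H) = 142.3887
sqrt((H+B)/B) = 1.1210
Q* = 142.3887 * 1.1210 = 159.6223

159.6223 units


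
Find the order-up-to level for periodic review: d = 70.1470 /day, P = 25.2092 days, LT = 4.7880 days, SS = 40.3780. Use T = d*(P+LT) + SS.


P + LT = 29.9972
d*(P+LT) = 70.1470 * 29.9972 = 2104.2136
T = 2104.2136 + 40.3780 = 2144.5916

2144.5916 units


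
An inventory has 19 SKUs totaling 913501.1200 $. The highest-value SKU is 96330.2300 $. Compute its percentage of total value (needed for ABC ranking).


Top item = 96330.2300
Total = 913501.1200
Percentage = 96330.2300 / 913501.1200 * 100 = 10.5452

10.5452%


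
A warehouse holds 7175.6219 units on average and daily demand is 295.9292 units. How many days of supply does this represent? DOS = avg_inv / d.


DOS = 7175.6219 / 295.9292 = 24.2478

24.2478 days


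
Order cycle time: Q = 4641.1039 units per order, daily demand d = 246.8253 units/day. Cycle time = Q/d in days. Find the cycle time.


Cycle = 4641.1039 / 246.8253 = 18.8032

18.8032 days


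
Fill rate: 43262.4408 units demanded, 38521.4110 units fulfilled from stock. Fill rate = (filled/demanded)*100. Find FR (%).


FR = 38521.4110 / 43262.4408 * 100 = 89.0412

89.0412%


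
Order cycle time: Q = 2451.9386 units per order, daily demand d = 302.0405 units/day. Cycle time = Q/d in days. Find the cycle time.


Cycle = 2451.9386 / 302.0405 = 8.1179

8.1179 days


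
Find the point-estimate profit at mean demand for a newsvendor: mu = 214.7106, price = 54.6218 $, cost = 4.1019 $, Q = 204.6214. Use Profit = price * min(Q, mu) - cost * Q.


Sales at mu = min(204.6214, 214.7106) = 204.6214
Revenue = 54.6218 * 204.6214 = 11176.7892
Total cost = 4.1019 * 204.6214 = 839.3365
Profit = 11176.7892 - 839.3365 = 10337.4527

10337.4527 $


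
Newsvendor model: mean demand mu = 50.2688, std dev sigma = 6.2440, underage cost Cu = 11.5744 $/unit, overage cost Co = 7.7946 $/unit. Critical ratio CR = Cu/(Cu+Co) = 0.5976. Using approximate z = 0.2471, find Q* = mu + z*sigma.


CR = Cu/(Cu+Co) = 11.5744/(11.5744+7.7946) = 0.5976
z = 0.2471
Q* = 50.2688 + 0.2471 * 6.2440 = 51.8117

51.8117 units


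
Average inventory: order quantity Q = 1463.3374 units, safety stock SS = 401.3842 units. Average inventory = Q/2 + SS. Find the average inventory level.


Q/2 = 731.6687
Avg = 731.6687 + 401.3842 = 1133.0529

1133.0529 units


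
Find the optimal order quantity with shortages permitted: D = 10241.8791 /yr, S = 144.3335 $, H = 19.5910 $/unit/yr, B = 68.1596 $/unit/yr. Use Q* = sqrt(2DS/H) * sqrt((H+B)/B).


sqrt(2DS/H) = 388.4723
sqrt((H+B)/B) = 1.1346
Q* = 388.4723 * 1.1346 = 440.7797

440.7797 units


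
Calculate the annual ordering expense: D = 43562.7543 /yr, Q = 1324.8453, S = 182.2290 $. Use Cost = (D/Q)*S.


Number of orders = D/Q = 32.8814
Cost = 32.8814 * 182.2290 = 5991.9427

5991.9427 $/yr


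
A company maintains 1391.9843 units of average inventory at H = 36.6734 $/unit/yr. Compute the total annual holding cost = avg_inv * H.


Cost = 1391.9843 * 36.6734 = 51048.7970

51048.7970 $/yr


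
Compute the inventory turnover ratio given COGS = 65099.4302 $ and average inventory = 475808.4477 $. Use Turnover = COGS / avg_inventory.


Turnover = 65099.4302 / 475808.4477 = 0.1368

0.1368


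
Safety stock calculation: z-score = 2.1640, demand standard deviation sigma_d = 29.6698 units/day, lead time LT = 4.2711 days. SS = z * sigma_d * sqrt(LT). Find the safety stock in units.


sqrt(LT) = sqrt(4.2711) = 2.0667
SS = 2.1640 * 29.6698 * 2.0667 = 132.6911

132.6911 units


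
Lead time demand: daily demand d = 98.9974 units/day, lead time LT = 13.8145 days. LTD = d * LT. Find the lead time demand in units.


LTD = 98.9974 * 13.8145 = 1367.5996

1367.5996 units


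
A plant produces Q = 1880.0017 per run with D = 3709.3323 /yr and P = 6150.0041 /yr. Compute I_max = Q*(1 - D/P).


D/P = 0.6031
1 - D/P = 0.3969
I_max = 1880.0017 * 0.3969 = 746.0917

746.0917 units


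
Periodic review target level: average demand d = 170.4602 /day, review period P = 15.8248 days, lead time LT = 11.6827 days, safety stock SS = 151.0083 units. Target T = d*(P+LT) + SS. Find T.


P + LT = 27.5075
d*(P+LT) = 170.4602 * 27.5075 = 4688.9340
T = 4688.9340 + 151.0083 = 4839.9423

4839.9423 units


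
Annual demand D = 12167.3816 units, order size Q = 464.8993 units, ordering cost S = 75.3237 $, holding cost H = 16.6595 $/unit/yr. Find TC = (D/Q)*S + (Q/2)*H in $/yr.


Ordering cost = D*S/Q = 1971.3779
Holding cost = Q*H/2 = 3872.4949
TC = 1971.3779 + 3872.4949 = 5843.8728

5843.8728 $/yr


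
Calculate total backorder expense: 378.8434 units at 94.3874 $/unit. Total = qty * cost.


Total = 378.8434 * 94.3874 = 35758.0435

35758.0435 $


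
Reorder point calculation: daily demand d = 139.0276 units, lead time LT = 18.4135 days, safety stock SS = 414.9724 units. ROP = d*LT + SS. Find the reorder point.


d*LT = 139.0276 * 18.4135 = 2559.9847
ROP = 2559.9847 + 414.9724 = 2974.9571

2974.9571 units


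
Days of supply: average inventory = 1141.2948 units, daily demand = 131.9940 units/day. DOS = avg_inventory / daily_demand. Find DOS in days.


DOS = 1141.2948 / 131.9940 = 8.6466

8.6466 days


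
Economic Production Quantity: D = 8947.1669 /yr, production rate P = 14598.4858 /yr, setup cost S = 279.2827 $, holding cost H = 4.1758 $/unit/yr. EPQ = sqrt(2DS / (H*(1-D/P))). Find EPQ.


1 - D/P = 1 - 0.6129 = 0.3871
H*(1-D/P) = 1.6165
2DS = 4997577.8584
EPQ = sqrt(3091561.3961) = 1758.2837

1758.2837 units


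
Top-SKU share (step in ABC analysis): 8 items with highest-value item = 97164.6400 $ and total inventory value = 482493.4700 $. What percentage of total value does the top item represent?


Top item = 97164.6400
Total = 482493.4700
Percentage = 97164.6400 / 482493.4700 * 100 = 20.1380

20.1380%


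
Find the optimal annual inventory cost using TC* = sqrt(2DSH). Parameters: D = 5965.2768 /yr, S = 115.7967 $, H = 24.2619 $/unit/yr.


2*D*S*H = 33518269.4222
TC* = sqrt(33518269.4222) = 5789.4965

5789.4965 $/yr


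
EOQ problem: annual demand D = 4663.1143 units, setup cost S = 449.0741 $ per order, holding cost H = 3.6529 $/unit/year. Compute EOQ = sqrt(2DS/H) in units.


2*D*S = 2 * 4663.1143 * 449.0741 = 4188167.7149
2*D*S/H = 1146532.2661
EOQ = sqrt(1146532.2661) = 1070.7625

1070.7625 units


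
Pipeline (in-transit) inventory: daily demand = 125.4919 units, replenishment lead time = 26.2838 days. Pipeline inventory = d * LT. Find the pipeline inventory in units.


Pipeline = 125.4919 * 26.2838 = 3298.4040

3298.4040 units


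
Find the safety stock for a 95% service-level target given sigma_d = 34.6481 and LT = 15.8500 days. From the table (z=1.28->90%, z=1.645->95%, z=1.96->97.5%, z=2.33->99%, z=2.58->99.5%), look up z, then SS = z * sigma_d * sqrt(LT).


From the table, SL = 95% corresponds to z = 1.645
sqrt(LT) = sqrt(15.8500) = 3.9812
SS = 1.645 * 34.6481 * 3.9812 = 226.9133

226.9133 units


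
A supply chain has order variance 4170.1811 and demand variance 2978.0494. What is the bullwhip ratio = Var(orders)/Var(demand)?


BW = 4170.1811 / 2978.0494 = 1.4003

1.4003


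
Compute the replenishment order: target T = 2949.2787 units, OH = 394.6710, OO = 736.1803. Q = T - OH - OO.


Inventory position = OH + OO = 394.6710 + 736.1803 = 1130.8513
Q = 2949.2787 - 1130.8513 = 1818.4274

1818.4274 units


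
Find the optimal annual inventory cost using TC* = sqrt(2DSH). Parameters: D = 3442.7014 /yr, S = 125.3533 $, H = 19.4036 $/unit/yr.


2*D*S*H = 16747401.6672
TC* = sqrt(16747401.6672) = 4092.3589

4092.3589 $/yr


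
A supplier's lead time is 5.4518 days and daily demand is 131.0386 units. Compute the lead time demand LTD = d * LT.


LTD = 131.0386 * 5.4518 = 714.3962

714.3962 units


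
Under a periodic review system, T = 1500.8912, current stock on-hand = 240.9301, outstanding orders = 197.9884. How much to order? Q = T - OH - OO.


Inventory position = OH + OO = 240.9301 + 197.9884 = 438.9185
Q = 1500.8912 - 438.9185 = 1061.9727

1061.9727 units


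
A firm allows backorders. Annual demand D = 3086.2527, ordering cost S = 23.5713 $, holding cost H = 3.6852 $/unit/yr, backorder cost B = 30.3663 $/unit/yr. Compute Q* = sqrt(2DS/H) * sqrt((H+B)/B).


sqrt(2DS/H) = 198.6973
sqrt((H+B)/B) = 1.0589
Q* = 198.6973 * 1.0589 = 210.4089

210.4089 units


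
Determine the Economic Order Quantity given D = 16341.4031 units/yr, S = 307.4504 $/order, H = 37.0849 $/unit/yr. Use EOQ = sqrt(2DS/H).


2*D*S = 2 * 16341.4031 * 307.4504 = 10048341.8393
2*D*S/H = 270955.0744
EOQ = sqrt(270955.0744) = 520.5335

520.5335 units


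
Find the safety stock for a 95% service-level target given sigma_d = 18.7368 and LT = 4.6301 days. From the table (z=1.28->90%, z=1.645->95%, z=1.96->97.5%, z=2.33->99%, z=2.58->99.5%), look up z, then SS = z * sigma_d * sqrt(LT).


From the table, SL = 95% corresponds to z = 1.645
sqrt(LT) = sqrt(4.6301) = 2.1518
SS = 1.645 * 18.7368 * 2.1518 = 66.3218

66.3218 units


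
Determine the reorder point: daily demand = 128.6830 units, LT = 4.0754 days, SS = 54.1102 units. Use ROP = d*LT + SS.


d*LT = 128.6830 * 4.0754 = 524.4347
ROP = 524.4347 + 54.1102 = 578.5449

578.5449 units


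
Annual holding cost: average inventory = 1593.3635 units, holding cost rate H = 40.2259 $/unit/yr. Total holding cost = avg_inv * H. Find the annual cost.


Cost = 1593.3635 * 40.2259 = 64094.4808

64094.4808 $/yr


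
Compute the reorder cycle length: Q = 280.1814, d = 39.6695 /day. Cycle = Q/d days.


Cycle = 280.1814 / 39.6695 = 7.0629

7.0629 days


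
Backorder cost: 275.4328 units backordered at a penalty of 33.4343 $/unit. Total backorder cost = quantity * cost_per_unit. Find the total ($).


Total = 275.4328 * 33.4343 = 9208.9029

9208.9029 $


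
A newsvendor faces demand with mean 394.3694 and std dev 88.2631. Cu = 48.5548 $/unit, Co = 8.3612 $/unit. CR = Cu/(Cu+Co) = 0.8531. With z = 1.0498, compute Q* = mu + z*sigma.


CR = Cu/(Cu+Co) = 48.5548/(48.5548+8.3612) = 0.8531
z = 1.0498
Q* = 394.3694 + 1.0498 * 88.2631 = 487.0280

487.0280 units


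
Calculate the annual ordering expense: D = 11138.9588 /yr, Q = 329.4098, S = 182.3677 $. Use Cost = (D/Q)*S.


Number of orders = D/Q = 33.8149
Cost = 33.8149 * 182.3677 = 6166.7452

6166.7452 $/yr


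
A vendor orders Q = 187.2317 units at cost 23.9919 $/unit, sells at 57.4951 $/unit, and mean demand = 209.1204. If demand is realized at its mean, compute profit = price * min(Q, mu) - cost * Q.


Sales at mu = min(187.2317, 209.1204) = 187.2317
Revenue = 57.4951 * 187.2317 = 10764.9053
Total cost = 23.9919 * 187.2317 = 4492.0442
Profit = 10764.9053 - 4492.0442 = 6272.8611

6272.8611 $


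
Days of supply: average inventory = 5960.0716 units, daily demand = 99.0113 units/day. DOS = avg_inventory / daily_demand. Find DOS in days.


DOS = 5960.0716 / 99.0113 = 60.1959

60.1959 days


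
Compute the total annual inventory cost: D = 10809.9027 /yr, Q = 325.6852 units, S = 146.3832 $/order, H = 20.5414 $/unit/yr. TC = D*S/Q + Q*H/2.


Ordering cost = D*S/Q = 4858.6431
Holding cost = Q*H/2 = 3345.0150
TC = 4858.6431 + 3345.0150 = 8203.6581

8203.6581 $/yr


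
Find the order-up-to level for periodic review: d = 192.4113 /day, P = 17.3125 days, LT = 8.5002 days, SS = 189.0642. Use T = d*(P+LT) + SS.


P + LT = 25.8127
d*(P+LT) = 192.4113 * 25.8127 = 4966.6552
T = 4966.6552 + 189.0642 = 5155.7194

5155.7194 units


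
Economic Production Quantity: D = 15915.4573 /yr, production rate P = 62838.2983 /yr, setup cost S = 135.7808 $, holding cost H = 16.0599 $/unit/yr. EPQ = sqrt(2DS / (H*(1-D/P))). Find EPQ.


1 - D/P = 1 - 0.2533 = 0.7467
H*(1-D/P) = 11.9923
2DS = 4322027.0491
EPQ = sqrt(360399.9817) = 600.3332

600.3332 units


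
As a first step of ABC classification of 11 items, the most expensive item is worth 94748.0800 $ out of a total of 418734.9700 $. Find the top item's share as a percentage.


Top item = 94748.0800
Total = 418734.9700
Percentage = 94748.0800 / 418734.9700 * 100 = 22.6272

22.6272%


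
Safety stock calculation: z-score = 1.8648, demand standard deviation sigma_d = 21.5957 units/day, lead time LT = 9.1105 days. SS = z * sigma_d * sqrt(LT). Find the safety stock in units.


sqrt(LT) = sqrt(9.1105) = 3.0184
SS = 1.8648 * 21.5957 * 3.0184 = 121.5544

121.5544 units


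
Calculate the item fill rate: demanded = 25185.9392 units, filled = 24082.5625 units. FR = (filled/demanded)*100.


FR = 24082.5625 / 25185.9392 * 100 = 95.6191

95.6191%


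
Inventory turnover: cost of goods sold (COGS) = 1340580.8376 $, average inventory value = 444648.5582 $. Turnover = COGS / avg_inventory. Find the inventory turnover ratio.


Turnover = 1340580.8376 / 444648.5582 = 3.0149

3.0149


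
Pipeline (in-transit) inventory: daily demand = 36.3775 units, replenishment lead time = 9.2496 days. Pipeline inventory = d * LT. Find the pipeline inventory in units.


Pipeline = 36.3775 * 9.2496 = 336.4773

336.4773 units


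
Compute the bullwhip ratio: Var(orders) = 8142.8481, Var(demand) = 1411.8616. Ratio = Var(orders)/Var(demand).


BW = 8142.8481 / 1411.8616 = 5.7675

5.7675


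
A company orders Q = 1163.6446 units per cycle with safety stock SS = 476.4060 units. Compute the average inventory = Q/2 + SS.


Q/2 = 581.8223
Avg = 581.8223 + 476.4060 = 1058.2283

1058.2283 units


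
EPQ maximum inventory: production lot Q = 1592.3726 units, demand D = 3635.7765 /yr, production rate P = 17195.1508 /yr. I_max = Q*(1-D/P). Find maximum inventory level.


D/P = 0.2114
1 - D/P = 0.7886
I_max = 1592.3726 * 0.7886 = 1255.6782

1255.6782 units


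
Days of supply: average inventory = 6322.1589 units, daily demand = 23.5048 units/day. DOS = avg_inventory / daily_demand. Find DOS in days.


DOS = 6322.1589 / 23.5048 = 268.9731

268.9731 days


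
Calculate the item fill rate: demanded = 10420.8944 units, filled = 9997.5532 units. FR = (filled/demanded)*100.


FR = 9997.5532 / 10420.8944 * 100 = 95.9376

95.9376%


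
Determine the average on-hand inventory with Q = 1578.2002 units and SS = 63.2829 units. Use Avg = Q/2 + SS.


Q/2 = 789.1001
Avg = 789.1001 + 63.2829 = 852.3830

852.3830 units


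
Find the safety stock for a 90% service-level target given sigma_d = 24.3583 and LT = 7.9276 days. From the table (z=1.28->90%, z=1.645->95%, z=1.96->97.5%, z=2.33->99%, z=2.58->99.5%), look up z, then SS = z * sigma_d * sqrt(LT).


From the table, SL = 90% corresponds to z = 1.28
sqrt(LT) = sqrt(7.9276) = 2.8156
SS = 1.28 * 24.3583 * 2.8156 = 87.7865

87.7865 units


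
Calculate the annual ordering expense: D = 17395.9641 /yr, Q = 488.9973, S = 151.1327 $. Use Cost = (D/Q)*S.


Number of orders = D/Q = 35.5748
Cost = 35.5748 * 151.1327 = 5376.5103

5376.5103 $/yr


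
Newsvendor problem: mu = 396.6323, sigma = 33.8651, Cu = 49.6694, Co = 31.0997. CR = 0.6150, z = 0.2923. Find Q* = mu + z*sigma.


CR = Cu/(Cu+Co) = 49.6694/(49.6694+31.0997) = 0.6150
z = 0.2923
Q* = 396.6323 + 0.2923 * 33.8651 = 406.5311

406.5311 units


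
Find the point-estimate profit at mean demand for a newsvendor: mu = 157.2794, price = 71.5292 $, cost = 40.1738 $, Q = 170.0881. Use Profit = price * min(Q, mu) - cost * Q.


Sales at mu = min(170.0881, 157.2794) = 157.2794
Revenue = 71.5292 * 157.2794 = 11250.0697
Total cost = 40.1738 * 170.0881 = 6833.0853
Profit = 11250.0697 - 6833.0853 = 4416.9843

4416.9843 $


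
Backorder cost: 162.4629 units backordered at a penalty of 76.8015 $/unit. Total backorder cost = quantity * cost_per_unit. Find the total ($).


Total = 162.4629 * 76.8015 = 12477.3944

12477.3944 $


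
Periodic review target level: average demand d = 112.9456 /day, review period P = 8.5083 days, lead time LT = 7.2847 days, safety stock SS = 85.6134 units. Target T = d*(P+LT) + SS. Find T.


P + LT = 15.7930
d*(P+LT) = 112.9456 * 15.7930 = 1783.7499
T = 1783.7499 + 85.6134 = 1869.3633

1869.3633 units


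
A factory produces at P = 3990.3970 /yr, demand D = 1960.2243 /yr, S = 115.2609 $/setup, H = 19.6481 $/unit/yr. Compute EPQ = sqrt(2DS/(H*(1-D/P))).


1 - D/P = 1 - 0.4912 = 0.5088
H*(1-D/P) = 9.9963
2DS = 451874.4340
EPQ = sqrt(45204.3608) = 212.6132

212.6132 units


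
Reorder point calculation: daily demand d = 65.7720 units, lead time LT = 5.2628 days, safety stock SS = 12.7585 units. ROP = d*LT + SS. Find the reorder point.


d*LT = 65.7720 * 5.2628 = 346.1449
ROP = 346.1449 + 12.7585 = 358.9034

358.9034 units


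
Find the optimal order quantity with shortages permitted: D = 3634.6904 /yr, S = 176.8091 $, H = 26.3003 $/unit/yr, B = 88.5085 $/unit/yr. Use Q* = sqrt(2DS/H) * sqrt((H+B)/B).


sqrt(2DS/H) = 221.0653
sqrt((H+B)/B) = 1.1389
Q* = 221.0653 * 1.1389 = 251.7768

251.7768 units


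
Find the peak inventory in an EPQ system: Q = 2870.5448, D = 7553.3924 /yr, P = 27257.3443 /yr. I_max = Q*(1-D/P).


D/P = 0.2771
1 - D/P = 0.7229
I_max = 2870.5448 * 0.7229 = 2075.0766

2075.0766 units


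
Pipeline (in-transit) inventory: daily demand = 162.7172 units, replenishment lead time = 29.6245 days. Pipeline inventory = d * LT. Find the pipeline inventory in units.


Pipeline = 162.7172 * 29.6245 = 4820.4157

4820.4157 units


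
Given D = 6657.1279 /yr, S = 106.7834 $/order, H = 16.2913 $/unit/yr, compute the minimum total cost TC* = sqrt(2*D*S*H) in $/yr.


2*D*S*H = 23162017.3445
TC* = sqrt(23162017.3445) = 4812.6934

4812.6934 $/yr


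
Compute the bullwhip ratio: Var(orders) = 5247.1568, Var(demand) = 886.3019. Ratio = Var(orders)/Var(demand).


BW = 5247.1568 / 886.3019 = 5.9203

5.9203


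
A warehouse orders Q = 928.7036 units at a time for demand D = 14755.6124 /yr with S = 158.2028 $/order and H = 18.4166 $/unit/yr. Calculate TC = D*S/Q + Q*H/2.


Ordering cost = D*S/Q = 2513.5890
Holding cost = Q*H/2 = 8551.7814
TC = 2513.5890 + 8551.7814 = 11065.3704

11065.3704 $/yr


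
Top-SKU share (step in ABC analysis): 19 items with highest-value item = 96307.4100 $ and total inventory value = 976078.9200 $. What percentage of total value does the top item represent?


Top item = 96307.4100
Total = 976078.9200
Percentage = 96307.4100 / 976078.9200 * 100 = 9.8668

9.8668%


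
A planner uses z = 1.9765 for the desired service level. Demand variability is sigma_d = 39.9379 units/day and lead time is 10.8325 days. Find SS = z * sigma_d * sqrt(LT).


sqrt(LT) = sqrt(10.8325) = 3.2913
SS = 1.9765 * 39.9379 * 3.2913 = 259.8043

259.8043 units


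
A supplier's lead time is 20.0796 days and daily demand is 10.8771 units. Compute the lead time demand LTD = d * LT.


LTD = 10.8771 * 20.0796 = 218.4078

218.4078 units


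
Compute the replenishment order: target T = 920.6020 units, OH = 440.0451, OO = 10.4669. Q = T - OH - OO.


Inventory position = OH + OO = 440.0451 + 10.4669 = 450.5120
Q = 920.6020 - 450.5120 = 470.0900

470.0900 units


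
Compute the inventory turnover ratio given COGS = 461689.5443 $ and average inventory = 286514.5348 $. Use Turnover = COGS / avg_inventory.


Turnover = 461689.5443 / 286514.5348 = 1.6114

1.6114


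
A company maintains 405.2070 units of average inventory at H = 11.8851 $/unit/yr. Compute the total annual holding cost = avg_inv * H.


Cost = 405.2070 * 11.8851 = 4815.9257

4815.9257 $/yr


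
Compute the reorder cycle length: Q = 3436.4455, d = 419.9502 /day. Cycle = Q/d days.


Cycle = 3436.4455 / 419.9502 = 8.1830

8.1830 days


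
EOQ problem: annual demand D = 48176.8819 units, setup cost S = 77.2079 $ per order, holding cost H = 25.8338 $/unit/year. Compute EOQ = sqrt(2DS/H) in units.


2*D*S = 2 * 48176.8819 * 77.2079 = 7439271.7601
2*D*S/H = 287966.6081
EOQ = sqrt(287966.6081) = 536.6252

536.6252 units


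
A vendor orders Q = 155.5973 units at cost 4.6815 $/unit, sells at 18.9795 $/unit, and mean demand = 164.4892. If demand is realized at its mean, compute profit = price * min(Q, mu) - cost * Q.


Sales at mu = min(155.5973, 164.4892) = 155.5973
Revenue = 18.9795 * 155.5973 = 2953.1590
Total cost = 4.6815 * 155.5973 = 728.4288
Profit = 2953.1590 - 728.4288 = 2224.7302

2224.7302 $


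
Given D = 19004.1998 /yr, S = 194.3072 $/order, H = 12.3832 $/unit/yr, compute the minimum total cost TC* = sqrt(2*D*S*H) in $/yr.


2*D*S*H = 91453717.5784
TC* = sqrt(91453717.5784) = 9563.1437

9563.1437 $/yr


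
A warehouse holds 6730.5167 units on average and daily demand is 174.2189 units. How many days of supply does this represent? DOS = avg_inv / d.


DOS = 6730.5167 / 174.2189 = 38.6325

38.6325 days


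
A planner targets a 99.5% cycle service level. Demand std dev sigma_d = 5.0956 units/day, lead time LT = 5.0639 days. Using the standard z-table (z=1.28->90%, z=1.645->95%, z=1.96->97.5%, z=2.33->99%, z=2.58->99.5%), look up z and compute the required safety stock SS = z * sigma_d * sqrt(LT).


From the table, SL = 99.5% corresponds to z = 2.58
sqrt(LT) = sqrt(5.0639) = 2.2503
SS = 2.58 * 5.0956 * 2.2503 = 29.5840

29.5840 units


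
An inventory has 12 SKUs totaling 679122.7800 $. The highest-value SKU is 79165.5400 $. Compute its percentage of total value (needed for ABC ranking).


Top item = 79165.5400
Total = 679122.7800
Percentage = 79165.5400 / 679122.7800 * 100 = 11.6570

11.6570%


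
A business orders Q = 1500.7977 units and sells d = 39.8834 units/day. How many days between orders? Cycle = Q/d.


Cycle = 1500.7977 / 39.8834 = 37.6296

37.6296 days


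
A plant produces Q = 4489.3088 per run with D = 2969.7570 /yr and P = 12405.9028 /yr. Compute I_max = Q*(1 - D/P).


D/P = 0.2394
1 - D/P = 0.7606
I_max = 4489.3088 * 0.7606 = 3414.6465

3414.6465 units


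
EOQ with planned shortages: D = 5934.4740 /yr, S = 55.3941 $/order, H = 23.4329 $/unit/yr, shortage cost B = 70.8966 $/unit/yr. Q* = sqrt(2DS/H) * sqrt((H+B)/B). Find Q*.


sqrt(2DS/H) = 167.5039
sqrt((H+B)/B) = 1.1535
Q* = 167.5039 * 1.1535 = 193.2128

193.2128 units


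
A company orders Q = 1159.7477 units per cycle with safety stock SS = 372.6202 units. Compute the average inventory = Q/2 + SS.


Q/2 = 579.8738
Avg = 579.8738 + 372.6202 = 952.4941

952.4941 units


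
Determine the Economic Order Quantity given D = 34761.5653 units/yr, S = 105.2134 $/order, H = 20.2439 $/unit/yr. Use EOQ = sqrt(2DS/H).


2*D*S = 2 * 34761.5653 * 105.2134 = 7314764.9491
2*D*S/H = 361331.8061
EOQ = sqrt(361331.8061) = 601.1088

601.1088 units


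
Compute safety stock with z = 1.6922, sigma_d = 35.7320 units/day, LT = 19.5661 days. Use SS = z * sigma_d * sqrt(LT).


sqrt(LT) = sqrt(19.5661) = 4.4234
SS = 1.6922 * 35.7320 * 4.4234 = 267.4614

267.4614 units


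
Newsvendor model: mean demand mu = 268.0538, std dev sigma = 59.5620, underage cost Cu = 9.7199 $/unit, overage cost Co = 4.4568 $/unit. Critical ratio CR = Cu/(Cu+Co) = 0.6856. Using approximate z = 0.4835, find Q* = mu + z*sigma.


CR = Cu/(Cu+Co) = 9.7199/(9.7199+4.4568) = 0.6856
z = 0.4835
Q* = 268.0538 + 0.4835 * 59.5620 = 296.8520

296.8520 units


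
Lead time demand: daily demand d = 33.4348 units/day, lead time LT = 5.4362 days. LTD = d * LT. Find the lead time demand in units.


LTD = 33.4348 * 5.4362 = 181.7583

181.7583 units


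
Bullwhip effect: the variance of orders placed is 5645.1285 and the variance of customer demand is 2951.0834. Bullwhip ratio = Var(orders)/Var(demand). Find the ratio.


BW = 5645.1285 / 2951.0834 = 1.9129

1.9129


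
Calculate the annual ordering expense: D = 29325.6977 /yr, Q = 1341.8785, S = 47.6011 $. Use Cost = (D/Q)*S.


Number of orders = D/Q = 21.8542
Cost = 21.8542 * 47.6011 = 1040.2845

1040.2845 $/yr


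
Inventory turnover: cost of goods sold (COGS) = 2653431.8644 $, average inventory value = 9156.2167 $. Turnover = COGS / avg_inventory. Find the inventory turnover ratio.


Turnover = 2653431.8644 / 9156.2167 = 289.7957

289.7957


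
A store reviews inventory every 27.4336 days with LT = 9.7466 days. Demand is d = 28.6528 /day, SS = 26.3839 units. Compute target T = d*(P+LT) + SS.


P + LT = 37.1802
d*(P+LT) = 28.6528 * 37.1802 = 1065.3168
T = 1065.3168 + 26.3839 = 1091.7007

1091.7007 units


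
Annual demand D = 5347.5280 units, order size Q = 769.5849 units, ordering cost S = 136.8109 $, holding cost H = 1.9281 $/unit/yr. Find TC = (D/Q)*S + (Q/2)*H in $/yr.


Ordering cost = D*S/Q = 950.6425
Holding cost = Q*H/2 = 741.9183
TC = 950.6425 + 741.9183 = 1692.5608

1692.5608 $/yr


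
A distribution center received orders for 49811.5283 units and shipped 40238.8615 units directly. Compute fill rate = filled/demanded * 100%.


FR = 40238.8615 / 49811.5283 * 100 = 80.7822

80.7822%


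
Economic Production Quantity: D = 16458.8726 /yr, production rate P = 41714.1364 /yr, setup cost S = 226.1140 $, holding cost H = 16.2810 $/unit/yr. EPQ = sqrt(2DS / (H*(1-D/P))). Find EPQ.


1 - D/P = 1 - 0.3946 = 0.6054
H*(1-D/P) = 9.8571
2DS = 7443163.0382
EPQ = sqrt(755105.7953) = 868.9682

868.9682 units


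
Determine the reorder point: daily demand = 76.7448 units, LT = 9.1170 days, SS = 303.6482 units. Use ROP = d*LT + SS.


d*LT = 76.7448 * 9.1170 = 699.6823
ROP = 699.6823 + 303.6482 = 1003.3305

1003.3305 units


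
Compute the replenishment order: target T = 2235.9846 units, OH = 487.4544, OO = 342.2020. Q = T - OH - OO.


Inventory position = OH + OO = 487.4544 + 342.2020 = 829.6564
Q = 2235.9846 - 829.6564 = 1406.3282

1406.3282 units


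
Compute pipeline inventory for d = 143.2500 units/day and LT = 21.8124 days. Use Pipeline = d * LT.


Pipeline = 143.2500 * 21.8124 = 3124.6263

3124.6263 units


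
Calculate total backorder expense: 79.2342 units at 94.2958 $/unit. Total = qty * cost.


Total = 79.2342 * 94.2958 = 7471.4523

7471.4523 $


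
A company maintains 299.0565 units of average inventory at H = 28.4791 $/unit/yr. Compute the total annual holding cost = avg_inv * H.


Cost = 299.0565 * 28.4791 = 8516.8600

8516.8600 $/yr


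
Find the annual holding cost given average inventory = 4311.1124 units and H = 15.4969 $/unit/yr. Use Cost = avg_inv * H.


Cost = 4311.1124 * 15.4969 = 66808.8778

66808.8778 $/yr


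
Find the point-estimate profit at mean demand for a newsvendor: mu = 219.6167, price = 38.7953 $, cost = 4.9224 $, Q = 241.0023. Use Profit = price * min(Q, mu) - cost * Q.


Sales at mu = min(241.0023, 219.6167) = 219.6167
Revenue = 38.7953 * 219.6167 = 8520.0958
Total cost = 4.9224 * 241.0023 = 1186.3097
Profit = 8520.0958 - 1186.3097 = 7333.7860

7333.7860 $


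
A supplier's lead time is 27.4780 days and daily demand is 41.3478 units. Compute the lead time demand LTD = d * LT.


LTD = 41.3478 * 27.4780 = 1136.1548

1136.1548 units


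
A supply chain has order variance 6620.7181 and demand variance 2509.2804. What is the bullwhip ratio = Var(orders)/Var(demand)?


BW = 6620.7181 / 2509.2804 = 2.6385

2.6385


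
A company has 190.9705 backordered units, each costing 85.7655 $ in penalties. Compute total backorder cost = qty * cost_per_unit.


Total = 190.9705 * 85.7655 = 16378.6804

16378.6804 $


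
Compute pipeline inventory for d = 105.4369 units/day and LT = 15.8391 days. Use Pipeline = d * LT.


Pipeline = 105.4369 * 15.8391 = 1670.0256

1670.0256 units


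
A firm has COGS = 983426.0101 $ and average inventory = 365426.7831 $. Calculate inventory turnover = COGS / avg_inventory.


Turnover = 983426.0101 / 365426.7831 = 2.6912

2.6912


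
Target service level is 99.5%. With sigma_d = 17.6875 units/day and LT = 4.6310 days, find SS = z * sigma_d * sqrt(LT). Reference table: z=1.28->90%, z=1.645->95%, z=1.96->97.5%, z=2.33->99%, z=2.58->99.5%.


From the table, SL = 99.5% corresponds to z = 2.58
sqrt(LT) = sqrt(4.6310) = 2.1520
SS = 2.58 * 17.6875 * 2.1520 = 98.2027

98.2027 units


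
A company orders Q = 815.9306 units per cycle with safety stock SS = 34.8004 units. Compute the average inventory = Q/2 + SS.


Q/2 = 407.9653
Avg = 407.9653 + 34.8004 = 442.7657

442.7657 units


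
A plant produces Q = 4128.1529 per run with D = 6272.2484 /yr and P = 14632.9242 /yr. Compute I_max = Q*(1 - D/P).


D/P = 0.4286
1 - D/P = 0.5714
I_max = 4128.1529 * 0.5714 = 2358.6638

2358.6638 units


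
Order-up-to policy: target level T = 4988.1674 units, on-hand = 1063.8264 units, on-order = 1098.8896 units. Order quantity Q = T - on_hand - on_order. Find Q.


Inventory position = OH + OO = 1063.8264 + 1098.8896 = 2162.7160
Q = 4988.1674 - 2162.7160 = 2825.4514

2825.4514 units


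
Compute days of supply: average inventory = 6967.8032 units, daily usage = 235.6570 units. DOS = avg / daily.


DOS = 6967.8032 / 235.6570 = 29.5676

29.5676 days


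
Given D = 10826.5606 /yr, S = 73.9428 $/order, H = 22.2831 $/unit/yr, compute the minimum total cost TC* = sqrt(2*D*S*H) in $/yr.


2*D*S*H = 35677302.2872
TC* = sqrt(35677302.2872) = 5973.0480

5973.0480 $/yr


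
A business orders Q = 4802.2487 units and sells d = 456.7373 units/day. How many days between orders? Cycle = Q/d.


Cycle = 4802.2487 / 456.7373 = 10.5142

10.5142 days


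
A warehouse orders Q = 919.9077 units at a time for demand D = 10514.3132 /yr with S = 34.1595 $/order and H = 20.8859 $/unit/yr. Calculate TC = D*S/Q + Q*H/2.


Ordering cost = D*S/Q = 390.4345
Holding cost = Q*H/2 = 9606.5501
TC = 390.4345 + 9606.5501 = 9996.9846

9996.9846 $/yr


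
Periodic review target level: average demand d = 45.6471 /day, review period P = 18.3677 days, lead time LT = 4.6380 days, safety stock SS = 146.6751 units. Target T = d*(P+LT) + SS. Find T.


P + LT = 23.0057
d*(P+LT) = 45.6471 * 23.0057 = 1050.1435
T = 1050.1435 + 146.6751 = 1196.8186

1196.8186 units


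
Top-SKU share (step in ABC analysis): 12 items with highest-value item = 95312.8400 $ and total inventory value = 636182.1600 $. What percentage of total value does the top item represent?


Top item = 95312.8400
Total = 636182.1600
Percentage = 95312.8400 / 636182.1600 * 100 = 14.9820

14.9820%


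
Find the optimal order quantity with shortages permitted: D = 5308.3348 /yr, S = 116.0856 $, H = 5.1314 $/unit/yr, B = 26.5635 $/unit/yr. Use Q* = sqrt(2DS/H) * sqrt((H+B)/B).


sqrt(2DS/H) = 490.0782
sqrt((H+B)/B) = 1.0923
Q* = 490.0782 * 1.0923 = 535.3249

535.3249 units


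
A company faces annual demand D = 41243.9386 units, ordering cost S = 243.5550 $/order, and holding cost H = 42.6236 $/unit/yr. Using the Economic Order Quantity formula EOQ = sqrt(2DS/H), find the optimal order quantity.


2*D*S = 2 * 41243.9386 * 243.5550 = 20090334.9314
2*D*S/H = 471342.9868
EOQ = sqrt(471342.9868) = 686.5442

686.5442 units


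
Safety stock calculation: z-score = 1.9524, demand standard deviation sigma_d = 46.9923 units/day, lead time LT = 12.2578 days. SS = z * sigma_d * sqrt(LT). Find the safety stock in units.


sqrt(LT) = sqrt(12.2578) = 3.5011
SS = 1.9524 * 46.9923 * 3.5011 = 321.2194

321.2194 units


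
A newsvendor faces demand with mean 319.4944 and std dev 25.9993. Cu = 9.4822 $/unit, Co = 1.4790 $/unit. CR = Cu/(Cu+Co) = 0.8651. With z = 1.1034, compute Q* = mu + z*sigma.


CR = Cu/(Cu+Co) = 9.4822/(9.4822+1.4790) = 0.8651
z = 1.1034
Q* = 319.4944 + 1.1034 * 25.9993 = 348.1820

348.1820 units
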